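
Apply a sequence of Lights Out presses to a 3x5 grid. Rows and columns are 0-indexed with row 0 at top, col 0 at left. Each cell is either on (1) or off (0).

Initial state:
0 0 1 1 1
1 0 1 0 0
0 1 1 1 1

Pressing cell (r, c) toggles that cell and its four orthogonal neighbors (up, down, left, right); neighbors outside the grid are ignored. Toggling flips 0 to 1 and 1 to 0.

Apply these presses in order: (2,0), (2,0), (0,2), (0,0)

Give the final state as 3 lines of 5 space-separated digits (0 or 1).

After press 1 at (2,0):
0 0 1 1 1
0 0 1 0 0
1 0 1 1 1

After press 2 at (2,0):
0 0 1 1 1
1 0 1 0 0
0 1 1 1 1

After press 3 at (0,2):
0 1 0 0 1
1 0 0 0 0
0 1 1 1 1

After press 4 at (0,0):
1 0 0 0 1
0 0 0 0 0
0 1 1 1 1

Answer: 1 0 0 0 1
0 0 0 0 0
0 1 1 1 1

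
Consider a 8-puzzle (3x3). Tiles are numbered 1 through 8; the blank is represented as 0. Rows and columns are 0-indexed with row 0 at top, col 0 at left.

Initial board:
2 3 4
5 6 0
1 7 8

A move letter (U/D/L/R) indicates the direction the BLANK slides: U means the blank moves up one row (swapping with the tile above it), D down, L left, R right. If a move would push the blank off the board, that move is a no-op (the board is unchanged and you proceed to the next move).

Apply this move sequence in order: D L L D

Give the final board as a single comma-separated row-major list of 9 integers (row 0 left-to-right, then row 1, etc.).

Answer: 2, 3, 4, 5, 6, 8, 0, 1, 7

Derivation:
After move 1 (D):
2 3 4
5 6 8
1 7 0

After move 2 (L):
2 3 4
5 6 8
1 0 7

After move 3 (L):
2 3 4
5 6 8
0 1 7

After move 4 (D):
2 3 4
5 6 8
0 1 7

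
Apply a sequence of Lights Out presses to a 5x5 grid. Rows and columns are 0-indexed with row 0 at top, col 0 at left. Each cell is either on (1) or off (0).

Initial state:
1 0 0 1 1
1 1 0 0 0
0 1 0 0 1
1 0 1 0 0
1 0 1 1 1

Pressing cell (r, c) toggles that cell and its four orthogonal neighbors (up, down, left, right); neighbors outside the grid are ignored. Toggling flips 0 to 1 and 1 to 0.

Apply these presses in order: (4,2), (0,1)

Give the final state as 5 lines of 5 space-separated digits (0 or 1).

Answer: 0 1 1 1 1
1 0 0 0 0
0 1 0 0 1
1 0 0 0 0
1 1 0 0 1

Derivation:
After press 1 at (4,2):
1 0 0 1 1
1 1 0 0 0
0 1 0 0 1
1 0 0 0 0
1 1 0 0 1

After press 2 at (0,1):
0 1 1 1 1
1 0 0 0 0
0 1 0 0 1
1 0 0 0 0
1 1 0 0 1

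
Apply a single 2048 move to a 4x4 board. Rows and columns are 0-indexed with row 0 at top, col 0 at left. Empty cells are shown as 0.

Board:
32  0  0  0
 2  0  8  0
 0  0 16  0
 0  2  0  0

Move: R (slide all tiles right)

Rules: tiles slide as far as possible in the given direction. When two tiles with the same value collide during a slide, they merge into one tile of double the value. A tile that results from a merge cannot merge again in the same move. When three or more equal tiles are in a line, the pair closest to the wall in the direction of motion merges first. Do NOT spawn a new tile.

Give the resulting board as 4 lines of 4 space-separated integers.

Answer:  0  0  0 32
 0  0  2  8
 0  0  0 16
 0  0  0  2

Derivation:
Slide right:
row 0: [32, 0, 0, 0] -> [0, 0, 0, 32]
row 1: [2, 0, 8, 0] -> [0, 0, 2, 8]
row 2: [0, 0, 16, 0] -> [0, 0, 0, 16]
row 3: [0, 2, 0, 0] -> [0, 0, 0, 2]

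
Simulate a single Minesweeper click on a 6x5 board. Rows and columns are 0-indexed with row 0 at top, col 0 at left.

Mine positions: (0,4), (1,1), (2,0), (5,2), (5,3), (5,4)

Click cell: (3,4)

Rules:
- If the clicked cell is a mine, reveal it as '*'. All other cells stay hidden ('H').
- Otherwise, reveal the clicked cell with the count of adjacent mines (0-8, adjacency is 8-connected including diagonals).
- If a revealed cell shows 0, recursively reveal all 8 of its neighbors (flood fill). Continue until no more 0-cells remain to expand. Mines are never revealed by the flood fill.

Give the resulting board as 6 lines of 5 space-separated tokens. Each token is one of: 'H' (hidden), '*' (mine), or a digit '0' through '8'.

H H H H H
H H 1 1 1
H 2 1 0 0
H 1 0 0 0
H 1 2 3 2
H H H H H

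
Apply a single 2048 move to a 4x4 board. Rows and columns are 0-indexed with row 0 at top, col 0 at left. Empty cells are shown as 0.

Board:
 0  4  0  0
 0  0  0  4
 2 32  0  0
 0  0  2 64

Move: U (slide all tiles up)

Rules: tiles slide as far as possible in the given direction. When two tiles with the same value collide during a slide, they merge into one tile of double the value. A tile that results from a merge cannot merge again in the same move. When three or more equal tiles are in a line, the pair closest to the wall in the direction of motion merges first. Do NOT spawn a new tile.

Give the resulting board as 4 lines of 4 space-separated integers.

Answer:  2  4  2  4
 0 32  0 64
 0  0  0  0
 0  0  0  0

Derivation:
Slide up:
col 0: [0, 0, 2, 0] -> [2, 0, 0, 0]
col 1: [4, 0, 32, 0] -> [4, 32, 0, 0]
col 2: [0, 0, 0, 2] -> [2, 0, 0, 0]
col 3: [0, 4, 0, 64] -> [4, 64, 0, 0]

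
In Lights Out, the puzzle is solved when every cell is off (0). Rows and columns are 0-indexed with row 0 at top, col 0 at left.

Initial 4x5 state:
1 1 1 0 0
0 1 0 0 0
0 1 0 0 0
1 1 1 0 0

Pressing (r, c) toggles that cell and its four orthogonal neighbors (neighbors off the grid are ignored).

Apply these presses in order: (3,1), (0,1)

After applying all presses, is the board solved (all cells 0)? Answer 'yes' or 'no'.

After press 1 at (3,1):
1 1 1 0 0
0 1 0 0 0
0 0 0 0 0
0 0 0 0 0

After press 2 at (0,1):
0 0 0 0 0
0 0 0 0 0
0 0 0 0 0
0 0 0 0 0

Lights still on: 0

Answer: yes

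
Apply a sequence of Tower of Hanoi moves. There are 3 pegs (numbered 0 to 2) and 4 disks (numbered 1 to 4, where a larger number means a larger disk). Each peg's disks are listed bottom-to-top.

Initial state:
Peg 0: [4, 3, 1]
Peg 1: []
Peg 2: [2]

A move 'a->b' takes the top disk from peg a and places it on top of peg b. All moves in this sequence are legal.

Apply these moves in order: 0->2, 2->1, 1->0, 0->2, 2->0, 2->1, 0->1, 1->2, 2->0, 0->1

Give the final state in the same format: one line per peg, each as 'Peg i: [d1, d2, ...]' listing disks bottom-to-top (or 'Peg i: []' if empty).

Answer: Peg 0: [4, 3]
Peg 1: [2, 1]
Peg 2: []

Derivation:
After move 1 (0->2):
Peg 0: [4, 3]
Peg 1: []
Peg 2: [2, 1]

After move 2 (2->1):
Peg 0: [4, 3]
Peg 1: [1]
Peg 2: [2]

After move 3 (1->0):
Peg 0: [4, 3, 1]
Peg 1: []
Peg 2: [2]

After move 4 (0->2):
Peg 0: [4, 3]
Peg 1: []
Peg 2: [2, 1]

After move 5 (2->0):
Peg 0: [4, 3, 1]
Peg 1: []
Peg 2: [2]

After move 6 (2->1):
Peg 0: [4, 3, 1]
Peg 1: [2]
Peg 2: []

After move 7 (0->1):
Peg 0: [4, 3]
Peg 1: [2, 1]
Peg 2: []

After move 8 (1->2):
Peg 0: [4, 3]
Peg 1: [2]
Peg 2: [1]

After move 9 (2->0):
Peg 0: [4, 3, 1]
Peg 1: [2]
Peg 2: []

After move 10 (0->1):
Peg 0: [4, 3]
Peg 1: [2, 1]
Peg 2: []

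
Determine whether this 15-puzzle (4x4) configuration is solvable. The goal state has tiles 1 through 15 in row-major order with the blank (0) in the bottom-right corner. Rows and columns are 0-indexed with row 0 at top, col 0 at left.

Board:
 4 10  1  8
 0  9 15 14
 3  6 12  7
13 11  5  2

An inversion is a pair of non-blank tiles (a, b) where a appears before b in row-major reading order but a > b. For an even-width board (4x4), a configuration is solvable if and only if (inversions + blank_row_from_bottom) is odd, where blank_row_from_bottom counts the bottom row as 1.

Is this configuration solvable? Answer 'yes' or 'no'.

Answer: no

Derivation:
Inversions: 53
Blank is in row 1 (0-indexed from top), which is row 3 counting from the bottom (bottom = 1).
53 + 3 = 56, which is even, so the puzzle is not solvable.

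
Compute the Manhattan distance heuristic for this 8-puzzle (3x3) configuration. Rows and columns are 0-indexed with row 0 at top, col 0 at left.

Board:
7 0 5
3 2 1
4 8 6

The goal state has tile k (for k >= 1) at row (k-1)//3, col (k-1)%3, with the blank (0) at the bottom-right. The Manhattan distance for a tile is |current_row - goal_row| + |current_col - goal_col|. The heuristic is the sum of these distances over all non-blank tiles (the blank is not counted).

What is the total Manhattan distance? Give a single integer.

Answer: 13

Derivation:
Tile 7: (0,0)->(2,0) = 2
Tile 5: (0,2)->(1,1) = 2
Tile 3: (1,0)->(0,2) = 3
Tile 2: (1,1)->(0,1) = 1
Tile 1: (1,2)->(0,0) = 3
Tile 4: (2,0)->(1,0) = 1
Tile 8: (2,1)->(2,1) = 0
Tile 6: (2,2)->(1,2) = 1
Sum: 2 + 2 + 3 + 1 + 3 + 1 + 0 + 1 = 13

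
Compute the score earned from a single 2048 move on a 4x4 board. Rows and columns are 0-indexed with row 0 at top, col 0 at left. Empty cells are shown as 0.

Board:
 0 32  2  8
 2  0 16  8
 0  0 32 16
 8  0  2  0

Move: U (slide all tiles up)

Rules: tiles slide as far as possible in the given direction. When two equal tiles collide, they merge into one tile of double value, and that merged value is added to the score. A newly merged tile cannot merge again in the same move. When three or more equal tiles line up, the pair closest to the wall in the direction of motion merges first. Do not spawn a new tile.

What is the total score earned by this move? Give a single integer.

Slide up:
col 0: [0, 2, 0, 8] -> [2, 8, 0, 0]  score +0 (running 0)
col 1: [32, 0, 0, 0] -> [32, 0, 0, 0]  score +0 (running 0)
col 2: [2, 16, 32, 2] -> [2, 16, 32, 2]  score +0 (running 0)
col 3: [8, 8, 16, 0] -> [16, 16, 0, 0]  score +16 (running 16)
Board after move:
 2 32  2 16
 8  0 16 16
 0  0 32  0
 0  0  2  0

Answer: 16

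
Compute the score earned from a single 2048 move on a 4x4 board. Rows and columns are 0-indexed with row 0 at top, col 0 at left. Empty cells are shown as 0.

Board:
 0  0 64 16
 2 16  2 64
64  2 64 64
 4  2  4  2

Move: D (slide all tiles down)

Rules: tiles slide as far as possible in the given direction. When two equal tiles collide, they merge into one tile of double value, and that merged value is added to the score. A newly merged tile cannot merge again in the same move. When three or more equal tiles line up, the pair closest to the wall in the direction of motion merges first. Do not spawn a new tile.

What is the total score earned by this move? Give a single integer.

Answer: 132

Derivation:
Slide down:
col 0: [0, 2, 64, 4] -> [0, 2, 64, 4]  score +0 (running 0)
col 1: [0, 16, 2, 2] -> [0, 0, 16, 4]  score +4 (running 4)
col 2: [64, 2, 64, 4] -> [64, 2, 64, 4]  score +0 (running 4)
col 3: [16, 64, 64, 2] -> [0, 16, 128, 2]  score +128 (running 132)
Board after move:
  0   0  64   0
  2   0   2  16
 64  16  64 128
  4   4   4   2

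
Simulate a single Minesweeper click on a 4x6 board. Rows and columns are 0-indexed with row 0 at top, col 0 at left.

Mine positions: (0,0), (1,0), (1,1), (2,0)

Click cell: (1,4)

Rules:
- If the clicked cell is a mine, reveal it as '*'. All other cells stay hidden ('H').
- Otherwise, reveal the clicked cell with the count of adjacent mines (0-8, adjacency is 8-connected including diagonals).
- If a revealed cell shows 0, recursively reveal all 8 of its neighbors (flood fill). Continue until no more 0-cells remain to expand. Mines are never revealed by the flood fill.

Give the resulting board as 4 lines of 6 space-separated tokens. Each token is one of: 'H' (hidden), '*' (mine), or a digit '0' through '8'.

H H 1 0 0 0
H H 1 0 0 0
H 3 1 0 0 0
H 1 0 0 0 0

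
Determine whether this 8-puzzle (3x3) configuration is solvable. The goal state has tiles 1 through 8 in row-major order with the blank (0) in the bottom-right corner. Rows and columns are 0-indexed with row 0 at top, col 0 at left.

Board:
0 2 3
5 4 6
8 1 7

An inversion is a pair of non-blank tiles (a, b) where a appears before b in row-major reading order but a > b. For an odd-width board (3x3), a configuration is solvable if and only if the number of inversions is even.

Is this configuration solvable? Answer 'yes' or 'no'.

Inversions (pairs i<j in row-major order where tile[i] > tile[j] > 0): 8
8 is even, so the puzzle is solvable.

Answer: yes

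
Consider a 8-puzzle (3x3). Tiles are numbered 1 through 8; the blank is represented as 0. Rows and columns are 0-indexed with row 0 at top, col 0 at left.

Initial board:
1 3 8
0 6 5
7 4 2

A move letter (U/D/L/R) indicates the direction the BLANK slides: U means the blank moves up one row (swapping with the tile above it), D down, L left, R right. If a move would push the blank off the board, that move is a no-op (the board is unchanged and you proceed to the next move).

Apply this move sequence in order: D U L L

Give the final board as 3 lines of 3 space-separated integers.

After move 1 (D):
1 3 8
7 6 5
0 4 2

After move 2 (U):
1 3 8
0 6 5
7 4 2

After move 3 (L):
1 3 8
0 6 5
7 4 2

After move 4 (L):
1 3 8
0 6 5
7 4 2

Answer: 1 3 8
0 6 5
7 4 2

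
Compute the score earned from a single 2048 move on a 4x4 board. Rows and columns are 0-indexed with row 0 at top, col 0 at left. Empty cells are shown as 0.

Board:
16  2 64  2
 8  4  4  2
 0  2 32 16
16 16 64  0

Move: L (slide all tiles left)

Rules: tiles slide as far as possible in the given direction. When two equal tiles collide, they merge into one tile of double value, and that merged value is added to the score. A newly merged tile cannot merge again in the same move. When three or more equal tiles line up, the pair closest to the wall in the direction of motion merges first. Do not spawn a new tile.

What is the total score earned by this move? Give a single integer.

Answer: 40

Derivation:
Slide left:
row 0: [16, 2, 64, 2] -> [16, 2, 64, 2]  score +0 (running 0)
row 1: [8, 4, 4, 2] -> [8, 8, 2, 0]  score +8 (running 8)
row 2: [0, 2, 32, 16] -> [2, 32, 16, 0]  score +0 (running 8)
row 3: [16, 16, 64, 0] -> [32, 64, 0, 0]  score +32 (running 40)
Board after move:
16  2 64  2
 8  8  2  0
 2 32 16  0
32 64  0  0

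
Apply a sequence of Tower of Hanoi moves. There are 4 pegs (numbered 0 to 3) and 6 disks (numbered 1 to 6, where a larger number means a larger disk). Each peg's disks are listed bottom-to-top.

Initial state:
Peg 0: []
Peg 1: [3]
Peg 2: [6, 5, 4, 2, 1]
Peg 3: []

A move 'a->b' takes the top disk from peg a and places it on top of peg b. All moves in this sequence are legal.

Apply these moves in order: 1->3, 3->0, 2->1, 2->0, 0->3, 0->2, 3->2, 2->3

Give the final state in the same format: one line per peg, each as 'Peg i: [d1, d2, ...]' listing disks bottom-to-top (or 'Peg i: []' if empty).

After move 1 (1->3):
Peg 0: []
Peg 1: []
Peg 2: [6, 5, 4, 2, 1]
Peg 3: [3]

After move 2 (3->0):
Peg 0: [3]
Peg 1: []
Peg 2: [6, 5, 4, 2, 1]
Peg 3: []

After move 3 (2->1):
Peg 0: [3]
Peg 1: [1]
Peg 2: [6, 5, 4, 2]
Peg 3: []

After move 4 (2->0):
Peg 0: [3, 2]
Peg 1: [1]
Peg 2: [6, 5, 4]
Peg 3: []

After move 5 (0->3):
Peg 0: [3]
Peg 1: [1]
Peg 2: [6, 5, 4]
Peg 3: [2]

After move 6 (0->2):
Peg 0: []
Peg 1: [1]
Peg 2: [6, 5, 4, 3]
Peg 3: [2]

After move 7 (3->2):
Peg 0: []
Peg 1: [1]
Peg 2: [6, 5, 4, 3, 2]
Peg 3: []

After move 8 (2->3):
Peg 0: []
Peg 1: [1]
Peg 2: [6, 5, 4, 3]
Peg 3: [2]

Answer: Peg 0: []
Peg 1: [1]
Peg 2: [6, 5, 4, 3]
Peg 3: [2]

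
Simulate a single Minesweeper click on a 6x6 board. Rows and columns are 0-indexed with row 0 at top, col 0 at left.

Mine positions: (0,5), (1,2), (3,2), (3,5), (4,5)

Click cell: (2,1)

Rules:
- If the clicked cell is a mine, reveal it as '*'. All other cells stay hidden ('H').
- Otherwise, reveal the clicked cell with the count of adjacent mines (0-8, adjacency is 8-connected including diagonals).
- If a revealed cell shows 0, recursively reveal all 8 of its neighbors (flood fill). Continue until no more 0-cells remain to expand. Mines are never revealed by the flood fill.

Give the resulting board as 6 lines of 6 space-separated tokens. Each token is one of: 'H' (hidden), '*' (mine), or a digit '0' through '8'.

H H H H H H
H H H H H H
H 2 H H H H
H H H H H H
H H H H H H
H H H H H H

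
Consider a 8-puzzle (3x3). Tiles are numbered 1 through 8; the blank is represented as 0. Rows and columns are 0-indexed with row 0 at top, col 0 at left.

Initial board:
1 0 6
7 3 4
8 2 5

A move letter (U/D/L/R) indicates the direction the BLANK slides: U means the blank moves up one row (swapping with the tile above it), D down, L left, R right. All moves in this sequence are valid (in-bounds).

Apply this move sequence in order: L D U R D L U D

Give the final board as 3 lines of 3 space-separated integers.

Answer: 1 3 6
0 7 4
8 2 5

Derivation:
After move 1 (L):
0 1 6
7 3 4
8 2 5

After move 2 (D):
7 1 6
0 3 4
8 2 5

After move 3 (U):
0 1 6
7 3 4
8 2 5

After move 4 (R):
1 0 6
7 3 4
8 2 5

After move 5 (D):
1 3 6
7 0 4
8 2 5

After move 6 (L):
1 3 6
0 7 4
8 2 5

After move 7 (U):
0 3 6
1 7 4
8 2 5

After move 8 (D):
1 3 6
0 7 4
8 2 5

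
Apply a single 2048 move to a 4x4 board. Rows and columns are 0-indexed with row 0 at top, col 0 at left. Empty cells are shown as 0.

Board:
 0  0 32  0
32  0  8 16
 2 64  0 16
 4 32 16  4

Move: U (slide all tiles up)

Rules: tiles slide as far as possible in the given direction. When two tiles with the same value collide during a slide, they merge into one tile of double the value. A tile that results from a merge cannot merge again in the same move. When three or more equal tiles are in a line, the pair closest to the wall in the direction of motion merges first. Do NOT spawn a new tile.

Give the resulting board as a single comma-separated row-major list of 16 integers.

Answer: 32, 64, 32, 32, 2, 32, 8, 4, 4, 0, 16, 0, 0, 0, 0, 0

Derivation:
Slide up:
col 0: [0, 32, 2, 4] -> [32, 2, 4, 0]
col 1: [0, 0, 64, 32] -> [64, 32, 0, 0]
col 2: [32, 8, 0, 16] -> [32, 8, 16, 0]
col 3: [0, 16, 16, 4] -> [32, 4, 0, 0]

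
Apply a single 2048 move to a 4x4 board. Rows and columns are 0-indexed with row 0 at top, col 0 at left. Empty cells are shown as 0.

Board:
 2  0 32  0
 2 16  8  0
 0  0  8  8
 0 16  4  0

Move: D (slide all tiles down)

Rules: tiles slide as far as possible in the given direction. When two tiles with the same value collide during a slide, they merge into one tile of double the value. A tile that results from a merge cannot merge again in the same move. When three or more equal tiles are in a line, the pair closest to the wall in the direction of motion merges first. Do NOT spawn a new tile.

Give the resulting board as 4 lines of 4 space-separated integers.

Answer:  0  0  0  0
 0  0 32  0
 0  0 16  0
 4 32  4  8

Derivation:
Slide down:
col 0: [2, 2, 0, 0] -> [0, 0, 0, 4]
col 1: [0, 16, 0, 16] -> [0, 0, 0, 32]
col 2: [32, 8, 8, 4] -> [0, 32, 16, 4]
col 3: [0, 0, 8, 0] -> [0, 0, 0, 8]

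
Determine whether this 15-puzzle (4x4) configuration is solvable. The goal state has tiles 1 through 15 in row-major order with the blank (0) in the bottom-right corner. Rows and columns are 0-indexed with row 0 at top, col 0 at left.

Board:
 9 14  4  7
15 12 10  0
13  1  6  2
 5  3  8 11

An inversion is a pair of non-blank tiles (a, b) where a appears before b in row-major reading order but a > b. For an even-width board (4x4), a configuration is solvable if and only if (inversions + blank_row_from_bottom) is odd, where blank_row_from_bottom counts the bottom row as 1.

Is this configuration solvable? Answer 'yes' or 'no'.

Inversions: 63
Blank is in row 1 (0-indexed from top), which is row 3 counting from the bottom (bottom = 1).
63 + 3 = 66, which is even, so the puzzle is not solvable.

Answer: no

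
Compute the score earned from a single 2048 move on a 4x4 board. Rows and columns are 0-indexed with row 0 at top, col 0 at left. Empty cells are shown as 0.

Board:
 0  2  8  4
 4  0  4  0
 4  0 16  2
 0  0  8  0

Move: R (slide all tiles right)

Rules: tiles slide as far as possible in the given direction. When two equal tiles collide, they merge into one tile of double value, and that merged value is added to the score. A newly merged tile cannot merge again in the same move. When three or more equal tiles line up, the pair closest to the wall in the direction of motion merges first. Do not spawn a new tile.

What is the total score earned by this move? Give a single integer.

Slide right:
row 0: [0, 2, 8, 4] -> [0, 2, 8, 4]  score +0 (running 0)
row 1: [4, 0, 4, 0] -> [0, 0, 0, 8]  score +8 (running 8)
row 2: [4, 0, 16, 2] -> [0, 4, 16, 2]  score +0 (running 8)
row 3: [0, 0, 8, 0] -> [0, 0, 0, 8]  score +0 (running 8)
Board after move:
 0  2  8  4
 0  0  0  8
 0  4 16  2
 0  0  0  8

Answer: 8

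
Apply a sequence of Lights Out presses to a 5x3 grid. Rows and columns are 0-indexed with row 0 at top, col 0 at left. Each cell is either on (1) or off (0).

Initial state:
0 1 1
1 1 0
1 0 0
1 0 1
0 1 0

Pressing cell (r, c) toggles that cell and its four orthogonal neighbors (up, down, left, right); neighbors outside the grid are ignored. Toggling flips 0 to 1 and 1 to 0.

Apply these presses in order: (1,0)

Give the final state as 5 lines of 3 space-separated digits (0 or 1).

After press 1 at (1,0):
1 1 1
0 0 0
0 0 0
1 0 1
0 1 0

Answer: 1 1 1
0 0 0
0 0 0
1 0 1
0 1 0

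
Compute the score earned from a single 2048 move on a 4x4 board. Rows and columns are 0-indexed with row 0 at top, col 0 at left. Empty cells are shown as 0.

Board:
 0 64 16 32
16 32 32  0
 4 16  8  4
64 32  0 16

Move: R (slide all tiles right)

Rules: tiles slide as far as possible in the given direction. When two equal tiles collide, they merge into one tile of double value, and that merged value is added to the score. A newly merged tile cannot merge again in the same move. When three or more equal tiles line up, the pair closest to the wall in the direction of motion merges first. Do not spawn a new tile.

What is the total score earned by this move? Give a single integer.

Slide right:
row 0: [0, 64, 16, 32] -> [0, 64, 16, 32]  score +0 (running 0)
row 1: [16, 32, 32, 0] -> [0, 0, 16, 64]  score +64 (running 64)
row 2: [4, 16, 8, 4] -> [4, 16, 8, 4]  score +0 (running 64)
row 3: [64, 32, 0, 16] -> [0, 64, 32, 16]  score +0 (running 64)
Board after move:
 0 64 16 32
 0  0 16 64
 4 16  8  4
 0 64 32 16

Answer: 64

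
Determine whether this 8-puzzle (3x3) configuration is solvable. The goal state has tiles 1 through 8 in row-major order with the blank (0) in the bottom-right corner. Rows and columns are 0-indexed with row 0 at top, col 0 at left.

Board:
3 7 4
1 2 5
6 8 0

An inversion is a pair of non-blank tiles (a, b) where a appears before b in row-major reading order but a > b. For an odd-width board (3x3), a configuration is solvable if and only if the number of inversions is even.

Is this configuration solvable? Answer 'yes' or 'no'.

Inversions (pairs i<j in row-major order where tile[i] > tile[j] > 0): 9
9 is odd, so the puzzle is not solvable.

Answer: no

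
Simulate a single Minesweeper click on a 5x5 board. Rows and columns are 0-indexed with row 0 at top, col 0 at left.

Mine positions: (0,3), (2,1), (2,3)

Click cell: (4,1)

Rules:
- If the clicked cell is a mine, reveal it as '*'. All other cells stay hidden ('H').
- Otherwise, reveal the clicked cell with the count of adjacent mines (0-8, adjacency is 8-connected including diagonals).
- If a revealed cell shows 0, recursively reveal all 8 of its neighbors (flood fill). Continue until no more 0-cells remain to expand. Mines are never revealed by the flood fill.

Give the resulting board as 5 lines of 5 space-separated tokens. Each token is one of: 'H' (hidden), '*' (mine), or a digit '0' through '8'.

H H H H H
H H H H H
H H H H H
1 1 2 1 1
0 0 0 0 0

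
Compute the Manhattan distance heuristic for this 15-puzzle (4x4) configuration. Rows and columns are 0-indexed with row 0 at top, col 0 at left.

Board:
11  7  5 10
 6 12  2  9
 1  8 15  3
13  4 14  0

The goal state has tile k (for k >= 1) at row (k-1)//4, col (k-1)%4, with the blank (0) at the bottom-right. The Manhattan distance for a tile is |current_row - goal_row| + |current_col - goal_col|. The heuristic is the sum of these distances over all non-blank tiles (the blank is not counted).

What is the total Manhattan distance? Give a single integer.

Answer: 38

Derivation:
Tile 11: at (0,0), goal (2,2), distance |0-2|+|0-2| = 4
Tile 7: at (0,1), goal (1,2), distance |0-1|+|1-2| = 2
Tile 5: at (0,2), goal (1,0), distance |0-1|+|2-0| = 3
Tile 10: at (0,3), goal (2,1), distance |0-2|+|3-1| = 4
Tile 6: at (1,0), goal (1,1), distance |1-1|+|0-1| = 1
Tile 12: at (1,1), goal (2,3), distance |1-2|+|1-3| = 3
Tile 2: at (1,2), goal (0,1), distance |1-0|+|2-1| = 2
Tile 9: at (1,3), goal (2,0), distance |1-2|+|3-0| = 4
Tile 1: at (2,0), goal (0,0), distance |2-0|+|0-0| = 2
Tile 8: at (2,1), goal (1,3), distance |2-1|+|1-3| = 3
Tile 15: at (2,2), goal (3,2), distance |2-3|+|2-2| = 1
Tile 3: at (2,3), goal (0,2), distance |2-0|+|3-2| = 3
Tile 13: at (3,0), goal (3,0), distance |3-3|+|0-0| = 0
Tile 4: at (3,1), goal (0,3), distance |3-0|+|1-3| = 5
Tile 14: at (3,2), goal (3,1), distance |3-3|+|2-1| = 1
Sum: 4 + 2 + 3 + 4 + 1 + 3 + 2 + 4 + 2 + 3 + 1 + 3 + 0 + 5 + 1 = 38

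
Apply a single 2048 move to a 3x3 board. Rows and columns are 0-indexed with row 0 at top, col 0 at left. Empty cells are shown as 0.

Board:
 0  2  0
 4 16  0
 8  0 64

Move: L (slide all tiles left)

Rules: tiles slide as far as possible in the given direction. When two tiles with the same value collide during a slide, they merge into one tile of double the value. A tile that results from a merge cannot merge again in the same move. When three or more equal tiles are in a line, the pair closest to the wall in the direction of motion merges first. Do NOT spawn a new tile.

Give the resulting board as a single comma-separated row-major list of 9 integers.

Slide left:
row 0: [0, 2, 0] -> [2, 0, 0]
row 1: [4, 16, 0] -> [4, 16, 0]
row 2: [8, 0, 64] -> [8, 64, 0]

Answer: 2, 0, 0, 4, 16, 0, 8, 64, 0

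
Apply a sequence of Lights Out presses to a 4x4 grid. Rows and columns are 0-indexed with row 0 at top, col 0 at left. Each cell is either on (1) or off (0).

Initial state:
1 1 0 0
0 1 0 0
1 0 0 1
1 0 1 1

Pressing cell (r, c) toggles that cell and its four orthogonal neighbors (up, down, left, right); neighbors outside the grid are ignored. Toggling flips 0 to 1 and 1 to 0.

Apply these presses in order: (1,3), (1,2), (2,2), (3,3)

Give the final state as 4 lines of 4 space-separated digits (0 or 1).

Answer: 1 1 1 1
0 0 1 0
1 1 0 0
1 0 1 0

Derivation:
After press 1 at (1,3):
1 1 0 1
0 1 1 1
1 0 0 0
1 0 1 1

After press 2 at (1,2):
1 1 1 1
0 0 0 0
1 0 1 0
1 0 1 1

After press 3 at (2,2):
1 1 1 1
0 0 1 0
1 1 0 1
1 0 0 1

After press 4 at (3,3):
1 1 1 1
0 0 1 0
1 1 0 0
1 0 1 0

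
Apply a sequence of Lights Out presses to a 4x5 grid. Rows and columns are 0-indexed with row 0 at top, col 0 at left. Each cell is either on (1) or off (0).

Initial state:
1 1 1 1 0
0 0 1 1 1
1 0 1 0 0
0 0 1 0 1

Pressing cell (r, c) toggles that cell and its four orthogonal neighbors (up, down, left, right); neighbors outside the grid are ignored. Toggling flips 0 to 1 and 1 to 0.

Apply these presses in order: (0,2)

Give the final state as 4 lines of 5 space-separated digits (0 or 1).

Answer: 1 0 0 0 0
0 0 0 1 1
1 0 1 0 0
0 0 1 0 1

Derivation:
After press 1 at (0,2):
1 0 0 0 0
0 0 0 1 1
1 0 1 0 0
0 0 1 0 1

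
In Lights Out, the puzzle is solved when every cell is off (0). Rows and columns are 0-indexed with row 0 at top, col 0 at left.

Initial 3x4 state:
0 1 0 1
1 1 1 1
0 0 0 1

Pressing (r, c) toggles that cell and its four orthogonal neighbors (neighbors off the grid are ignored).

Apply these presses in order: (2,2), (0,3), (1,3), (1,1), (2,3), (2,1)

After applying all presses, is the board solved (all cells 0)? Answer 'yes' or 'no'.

After press 1 at (2,2):
0 1 0 1
1 1 0 1
0 1 1 0

After press 2 at (0,3):
0 1 1 0
1 1 0 0
0 1 1 0

After press 3 at (1,3):
0 1 1 1
1 1 1 1
0 1 1 1

After press 4 at (1,1):
0 0 1 1
0 0 0 1
0 0 1 1

After press 5 at (2,3):
0 0 1 1
0 0 0 0
0 0 0 0

After press 6 at (2,1):
0 0 1 1
0 1 0 0
1 1 1 0

Lights still on: 6

Answer: no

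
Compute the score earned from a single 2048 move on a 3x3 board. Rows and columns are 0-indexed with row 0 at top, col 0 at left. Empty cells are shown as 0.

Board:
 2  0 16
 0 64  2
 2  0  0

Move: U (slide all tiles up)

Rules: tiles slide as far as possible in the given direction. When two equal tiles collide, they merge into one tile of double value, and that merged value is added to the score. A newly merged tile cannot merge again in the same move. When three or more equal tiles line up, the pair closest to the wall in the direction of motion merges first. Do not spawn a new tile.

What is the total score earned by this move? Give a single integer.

Answer: 4

Derivation:
Slide up:
col 0: [2, 0, 2] -> [4, 0, 0]  score +4 (running 4)
col 1: [0, 64, 0] -> [64, 0, 0]  score +0 (running 4)
col 2: [16, 2, 0] -> [16, 2, 0]  score +0 (running 4)
Board after move:
 4 64 16
 0  0  2
 0  0  0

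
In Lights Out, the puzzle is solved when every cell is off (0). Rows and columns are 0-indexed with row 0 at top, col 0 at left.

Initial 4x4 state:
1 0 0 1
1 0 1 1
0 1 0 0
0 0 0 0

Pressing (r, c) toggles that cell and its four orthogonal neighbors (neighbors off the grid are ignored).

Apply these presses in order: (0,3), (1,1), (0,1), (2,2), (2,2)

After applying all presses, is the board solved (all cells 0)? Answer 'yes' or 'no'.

After press 1 at (0,3):
1 0 1 0
1 0 1 0
0 1 0 0
0 0 0 0

After press 2 at (1,1):
1 1 1 0
0 1 0 0
0 0 0 0
0 0 0 0

After press 3 at (0,1):
0 0 0 0
0 0 0 0
0 0 0 0
0 0 0 0

After press 4 at (2,2):
0 0 0 0
0 0 1 0
0 1 1 1
0 0 1 0

After press 5 at (2,2):
0 0 0 0
0 0 0 0
0 0 0 0
0 0 0 0

Lights still on: 0

Answer: yes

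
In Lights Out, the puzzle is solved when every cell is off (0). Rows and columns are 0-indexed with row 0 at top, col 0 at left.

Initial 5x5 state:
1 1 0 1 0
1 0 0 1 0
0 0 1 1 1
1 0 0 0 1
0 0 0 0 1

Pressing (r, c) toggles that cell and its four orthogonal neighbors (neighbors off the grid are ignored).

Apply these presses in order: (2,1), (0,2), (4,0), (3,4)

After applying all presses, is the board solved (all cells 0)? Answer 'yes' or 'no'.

Answer: no

Derivation:
After press 1 at (2,1):
1 1 0 1 0
1 1 0 1 0
1 1 0 1 1
1 1 0 0 1
0 0 0 0 1

After press 2 at (0,2):
1 0 1 0 0
1 1 1 1 0
1 1 0 1 1
1 1 0 0 1
0 0 0 0 1

After press 3 at (4,0):
1 0 1 0 0
1 1 1 1 0
1 1 0 1 1
0 1 0 0 1
1 1 0 0 1

After press 4 at (3,4):
1 0 1 0 0
1 1 1 1 0
1 1 0 1 0
0 1 0 1 0
1 1 0 0 0

Lights still on: 13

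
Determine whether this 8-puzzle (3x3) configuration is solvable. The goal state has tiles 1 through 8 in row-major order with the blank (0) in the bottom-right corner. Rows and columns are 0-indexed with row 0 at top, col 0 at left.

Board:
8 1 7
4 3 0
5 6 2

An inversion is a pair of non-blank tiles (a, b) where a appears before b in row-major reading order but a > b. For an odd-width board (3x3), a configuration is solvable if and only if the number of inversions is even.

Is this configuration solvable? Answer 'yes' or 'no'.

Inversions (pairs i<j in row-major order where tile[i] > tile[j] > 0): 17
17 is odd, so the puzzle is not solvable.

Answer: no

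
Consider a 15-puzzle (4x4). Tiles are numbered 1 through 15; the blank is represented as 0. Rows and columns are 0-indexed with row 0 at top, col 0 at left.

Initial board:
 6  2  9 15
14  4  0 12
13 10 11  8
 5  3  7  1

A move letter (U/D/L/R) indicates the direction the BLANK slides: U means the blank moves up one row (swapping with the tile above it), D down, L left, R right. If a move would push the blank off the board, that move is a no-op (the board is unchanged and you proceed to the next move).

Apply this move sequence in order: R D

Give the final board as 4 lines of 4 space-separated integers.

Answer:  6  2  9 15
14  4 12  8
13 10 11  0
 5  3  7  1

Derivation:
After move 1 (R):
 6  2  9 15
14  4 12  0
13 10 11  8
 5  3  7  1

After move 2 (D):
 6  2  9 15
14  4 12  8
13 10 11  0
 5  3  7  1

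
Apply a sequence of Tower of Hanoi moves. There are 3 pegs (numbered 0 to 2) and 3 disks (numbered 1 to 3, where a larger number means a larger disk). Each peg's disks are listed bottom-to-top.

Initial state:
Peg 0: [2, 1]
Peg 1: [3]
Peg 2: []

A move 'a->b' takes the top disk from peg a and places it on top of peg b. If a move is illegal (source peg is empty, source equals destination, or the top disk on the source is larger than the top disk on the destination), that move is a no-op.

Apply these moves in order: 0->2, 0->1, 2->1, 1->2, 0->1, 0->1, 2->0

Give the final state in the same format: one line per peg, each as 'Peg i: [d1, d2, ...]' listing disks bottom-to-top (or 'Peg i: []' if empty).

Answer: Peg 0: [1]
Peg 1: [3, 2]
Peg 2: []

Derivation:
After move 1 (0->2):
Peg 0: [2]
Peg 1: [3]
Peg 2: [1]

After move 2 (0->1):
Peg 0: []
Peg 1: [3, 2]
Peg 2: [1]

After move 3 (2->1):
Peg 0: []
Peg 1: [3, 2, 1]
Peg 2: []

After move 4 (1->2):
Peg 0: []
Peg 1: [3, 2]
Peg 2: [1]

After move 5 (0->1):
Peg 0: []
Peg 1: [3, 2]
Peg 2: [1]

After move 6 (0->1):
Peg 0: []
Peg 1: [3, 2]
Peg 2: [1]

After move 7 (2->0):
Peg 0: [1]
Peg 1: [3, 2]
Peg 2: []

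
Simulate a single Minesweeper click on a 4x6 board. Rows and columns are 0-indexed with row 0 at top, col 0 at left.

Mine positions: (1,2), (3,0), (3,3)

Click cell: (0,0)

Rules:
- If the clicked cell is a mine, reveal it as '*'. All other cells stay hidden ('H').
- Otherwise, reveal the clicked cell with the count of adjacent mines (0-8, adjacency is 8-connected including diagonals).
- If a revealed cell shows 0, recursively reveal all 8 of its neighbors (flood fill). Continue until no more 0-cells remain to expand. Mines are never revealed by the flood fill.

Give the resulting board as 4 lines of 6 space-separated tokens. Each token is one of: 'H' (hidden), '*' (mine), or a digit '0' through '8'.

0 1 H H H H
0 1 H H H H
1 2 H H H H
H H H H H H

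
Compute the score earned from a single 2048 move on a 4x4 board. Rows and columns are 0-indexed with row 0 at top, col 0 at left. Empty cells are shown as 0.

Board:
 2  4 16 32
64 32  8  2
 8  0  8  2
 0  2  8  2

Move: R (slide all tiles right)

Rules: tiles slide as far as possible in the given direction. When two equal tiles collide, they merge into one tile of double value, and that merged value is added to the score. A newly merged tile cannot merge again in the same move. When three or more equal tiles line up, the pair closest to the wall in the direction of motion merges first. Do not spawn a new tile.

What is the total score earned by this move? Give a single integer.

Answer: 16

Derivation:
Slide right:
row 0: [2, 4, 16, 32] -> [2, 4, 16, 32]  score +0 (running 0)
row 1: [64, 32, 8, 2] -> [64, 32, 8, 2]  score +0 (running 0)
row 2: [8, 0, 8, 2] -> [0, 0, 16, 2]  score +16 (running 16)
row 3: [0, 2, 8, 2] -> [0, 2, 8, 2]  score +0 (running 16)
Board after move:
 2  4 16 32
64 32  8  2
 0  0 16  2
 0  2  8  2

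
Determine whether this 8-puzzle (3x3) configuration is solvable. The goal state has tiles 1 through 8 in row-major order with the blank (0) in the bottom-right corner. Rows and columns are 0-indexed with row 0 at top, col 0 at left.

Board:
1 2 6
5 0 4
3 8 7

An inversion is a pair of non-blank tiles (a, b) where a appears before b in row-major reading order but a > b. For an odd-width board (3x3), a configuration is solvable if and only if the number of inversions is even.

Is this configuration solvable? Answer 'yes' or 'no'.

Answer: no

Derivation:
Inversions (pairs i<j in row-major order where tile[i] > tile[j] > 0): 7
7 is odd, so the puzzle is not solvable.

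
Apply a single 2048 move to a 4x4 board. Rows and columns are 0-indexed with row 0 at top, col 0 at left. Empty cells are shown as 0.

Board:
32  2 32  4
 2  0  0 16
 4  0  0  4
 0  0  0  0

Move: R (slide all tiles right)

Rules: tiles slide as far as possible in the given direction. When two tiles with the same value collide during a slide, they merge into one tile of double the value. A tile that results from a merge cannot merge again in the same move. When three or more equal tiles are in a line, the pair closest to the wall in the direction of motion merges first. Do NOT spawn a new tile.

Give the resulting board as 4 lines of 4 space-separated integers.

Answer: 32  2 32  4
 0  0  2 16
 0  0  0  8
 0  0  0  0

Derivation:
Slide right:
row 0: [32, 2, 32, 4] -> [32, 2, 32, 4]
row 1: [2, 0, 0, 16] -> [0, 0, 2, 16]
row 2: [4, 0, 0, 4] -> [0, 0, 0, 8]
row 3: [0, 0, 0, 0] -> [0, 0, 0, 0]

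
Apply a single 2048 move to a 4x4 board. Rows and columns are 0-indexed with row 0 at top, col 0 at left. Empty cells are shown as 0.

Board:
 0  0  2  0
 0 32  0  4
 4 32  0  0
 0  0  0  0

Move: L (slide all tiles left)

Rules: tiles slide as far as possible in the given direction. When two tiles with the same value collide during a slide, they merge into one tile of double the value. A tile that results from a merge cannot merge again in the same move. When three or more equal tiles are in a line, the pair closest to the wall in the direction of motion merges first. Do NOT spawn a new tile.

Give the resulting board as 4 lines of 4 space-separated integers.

Answer:  2  0  0  0
32  4  0  0
 4 32  0  0
 0  0  0  0

Derivation:
Slide left:
row 0: [0, 0, 2, 0] -> [2, 0, 0, 0]
row 1: [0, 32, 0, 4] -> [32, 4, 0, 0]
row 2: [4, 32, 0, 0] -> [4, 32, 0, 0]
row 3: [0, 0, 0, 0] -> [0, 0, 0, 0]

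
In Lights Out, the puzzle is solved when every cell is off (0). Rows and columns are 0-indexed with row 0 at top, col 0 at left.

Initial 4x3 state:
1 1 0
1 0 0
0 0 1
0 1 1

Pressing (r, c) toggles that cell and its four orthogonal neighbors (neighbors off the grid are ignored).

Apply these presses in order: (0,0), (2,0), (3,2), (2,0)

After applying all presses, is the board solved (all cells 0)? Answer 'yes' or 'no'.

Answer: yes

Derivation:
After press 1 at (0,0):
0 0 0
0 0 0
0 0 1
0 1 1

After press 2 at (2,0):
0 0 0
1 0 0
1 1 1
1 1 1

After press 3 at (3,2):
0 0 0
1 0 0
1 1 0
1 0 0

After press 4 at (2,0):
0 0 0
0 0 0
0 0 0
0 0 0

Lights still on: 0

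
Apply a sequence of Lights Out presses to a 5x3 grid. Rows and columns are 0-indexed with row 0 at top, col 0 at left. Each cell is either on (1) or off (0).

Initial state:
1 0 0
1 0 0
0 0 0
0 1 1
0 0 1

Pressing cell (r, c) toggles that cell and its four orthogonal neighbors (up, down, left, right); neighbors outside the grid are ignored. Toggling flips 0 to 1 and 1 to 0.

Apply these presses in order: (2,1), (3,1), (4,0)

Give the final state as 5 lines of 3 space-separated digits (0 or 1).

After press 1 at (2,1):
1 0 0
1 1 0
1 1 1
0 0 1
0 0 1

After press 2 at (3,1):
1 0 0
1 1 0
1 0 1
1 1 0
0 1 1

After press 3 at (4,0):
1 0 0
1 1 0
1 0 1
0 1 0
1 0 1

Answer: 1 0 0
1 1 0
1 0 1
0 1 0
1 0 1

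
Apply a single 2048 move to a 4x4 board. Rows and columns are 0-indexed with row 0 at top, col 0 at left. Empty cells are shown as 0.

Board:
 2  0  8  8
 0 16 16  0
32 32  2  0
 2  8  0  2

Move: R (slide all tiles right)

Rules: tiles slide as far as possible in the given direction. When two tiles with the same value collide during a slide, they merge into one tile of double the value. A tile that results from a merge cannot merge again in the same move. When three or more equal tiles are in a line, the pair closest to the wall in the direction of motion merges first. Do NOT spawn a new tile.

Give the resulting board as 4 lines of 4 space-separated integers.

Answer:  0  0  2 16
 0  0  0 32
 0  0 64  2
 0  2  8  2

Derivation:
Slide right:
row 0: [2, 0, 8, 8] -> [0, 0, 2, 16]
row 1: [0, 16, 16, 0] -> [0, 0, 0, 32]
row 2: [32, 32, 2, 0] -> [0, 0, 64, 2]
row 3: [2, 8, 0, 2] -> [0, 2, 8, 2]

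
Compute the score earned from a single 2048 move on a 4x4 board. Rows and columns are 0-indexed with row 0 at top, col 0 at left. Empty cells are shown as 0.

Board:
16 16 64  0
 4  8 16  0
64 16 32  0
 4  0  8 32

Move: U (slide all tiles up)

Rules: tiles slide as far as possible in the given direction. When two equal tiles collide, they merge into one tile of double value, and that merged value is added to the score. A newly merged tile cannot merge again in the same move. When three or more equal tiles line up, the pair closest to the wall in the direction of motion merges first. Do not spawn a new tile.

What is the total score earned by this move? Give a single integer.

Slide up:
col 0: [16, 4, 64, 4] -> [16, 4, 64, 4]  score +0 (running 0)
col 1: [16, 8, 16, 0] -> [16, 8, 16, 0]  score +0 (running 0)
col 2: [64, 16, 32, 8] -> [64, 16, 32, 8]  score +0 (running 0)
col 3: [0, 0, 0, 32] -> [32, 0, 0, 0]  score +0 (running 0)
Board after move:
16 16 64 32
 4  8 16  0
64 16 32  0
 4  0  8  0

Answer: 0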